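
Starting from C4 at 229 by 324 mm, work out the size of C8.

57 × 81 mm

C5: ⌊324/2⌋ × 229 = 162 × 229 mm
C6: ⌊229/2⌋ × 162 = 114 × 162 mm
C7: ⌊162/2⌋ × 114 = 81 × 114 mm
C8: ⌊114/2⌋ × 81 = 57 × 81 mm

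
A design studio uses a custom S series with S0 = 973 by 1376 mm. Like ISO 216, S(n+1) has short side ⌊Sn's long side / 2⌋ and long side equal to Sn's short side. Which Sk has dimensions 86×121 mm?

S0: 973 × 1376 mm
S1: 688 × 973 mm
S2: 486 × 688 mm
S3: 344 × 486 mm
S4: 243 × 344 mm
S5: 172 × 243 mm
S6: 121 × 172 mm
S7: 86 × 121 mm
S8: 60 × 86 mm
→ matches S7.

S7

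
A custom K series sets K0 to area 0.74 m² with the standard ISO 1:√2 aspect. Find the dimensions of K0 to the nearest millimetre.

723 × 1023 mm

Let the short side be w mm. Then w · w√2 = 0.74 m² = 740,000 mm².
w² = 740,000/√2, so w ≈ 723.4 mm; long side = w√2 ≈ 1023.0 mm.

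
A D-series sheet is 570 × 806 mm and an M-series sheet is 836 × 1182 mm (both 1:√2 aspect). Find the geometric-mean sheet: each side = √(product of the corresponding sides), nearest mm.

690 × 976 mm

Short side: √(570 · 836) = √476520 ≈ 690.3 → 690 mm
Long side: √(806 · 1182) = √952692 ≈ 976.1 → 976 mm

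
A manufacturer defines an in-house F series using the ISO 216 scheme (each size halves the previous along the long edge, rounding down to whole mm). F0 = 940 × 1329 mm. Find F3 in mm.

332 × 470 mm

F1: ⌊1329/2⌋ × 940 = 664 × 940 mm
F2: ⌊940/2⌋ × 664 = 470 × 664 mm
F3: ⌊664/2⌋ × 470 = 332 × 470 mm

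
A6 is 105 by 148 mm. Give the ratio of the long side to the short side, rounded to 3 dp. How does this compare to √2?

148 / 105 = 1.410
ISO 216 targets √2 ≈ 1.414; the -0.005 deviation is from mm rounding.

1.410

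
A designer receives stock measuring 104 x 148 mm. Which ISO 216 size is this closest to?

A6 (105 × 148 mm)

Aspect ratio 148/104 ≈ 1.423 — close to the ISO √2 ≈ 1.414.
In the A-series (A0 area = 1 m²): A6 = 105 × 148 mm.
Off by 1 mm total — nearest standard size.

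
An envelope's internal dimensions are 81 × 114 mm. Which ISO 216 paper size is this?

C7 (81 × 114 mm)

Aspect ratio 114/81 ≈ 1.407 — close to the ISO √2 ≈ 1.414.
In the C-series (envelope sizes, between A and B): C7 = 81 × 114 mm.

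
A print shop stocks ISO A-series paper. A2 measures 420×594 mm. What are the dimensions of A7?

74 × 105 mm

A3: ⌊594/2⌋ × 420 = 297 × 420 mm
A4: ⌊420/2⌋ × 297 = 210 × 297 mm
A5: ⌊297/2⌋ × 210 = 148 × 210 mm
A6: ⌊210/2⌋ × 148 = 105 × 148 mm
A7: ⌊148/2⌋ × 105 = 74 × 105 mm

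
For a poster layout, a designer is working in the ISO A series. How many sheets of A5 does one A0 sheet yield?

Each ISO step halves the sheet: 1 × A0 → 2 × A1 → 4 × A2 → 8 × A3 → …
From A0 to A5 is 5 halving steps: 2^5 = 32.

32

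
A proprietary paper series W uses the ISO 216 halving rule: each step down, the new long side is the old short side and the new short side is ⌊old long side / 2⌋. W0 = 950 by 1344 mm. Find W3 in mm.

W1: ⌊1344/2⌋ × 950 = 672 × 950 mm
W2: ⌊950/2⌋ × 672 = 475 × 672 mm
W3: ⌊672/2⌋ × 475 = 336 × 475 mm

336 × 475 mm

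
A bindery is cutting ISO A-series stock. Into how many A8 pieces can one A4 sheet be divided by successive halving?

Each ISO step halves the sheet: 1 × A4 → 2 × A5 → 4 × A6 → 8 × A7 → …
From A4 to A8 is 4 halving steps: 2^4 = 16.

16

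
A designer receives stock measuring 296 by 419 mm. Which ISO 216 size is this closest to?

A3 (297 × 420 mm)

Aspect ratio 419/296 ≈ 1.416 — close to the ISO √2 ≈ 1.414.
In the A-series (A0 area = 1 m²): A3 = 297 × 420 mm.
Off by 2 mm total — nearest standard size.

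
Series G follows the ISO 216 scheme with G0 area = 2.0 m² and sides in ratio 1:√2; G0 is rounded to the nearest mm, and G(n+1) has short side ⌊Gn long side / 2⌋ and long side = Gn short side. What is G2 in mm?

594 × 841 mm

Let G0's short side be w mm. w · w√2 = 2.0 m² = 2,000,000 mm², so w ≈ 1189.2 mm and w√2 ≈ 1681.8 mm → G0 = 1189 × 1682 mm.
G1: ⌊1682/2⌋ × 1189 = 841 × 1189 mm
G2: ⌊1189/2⌋ × 841 = 594 × 841 mm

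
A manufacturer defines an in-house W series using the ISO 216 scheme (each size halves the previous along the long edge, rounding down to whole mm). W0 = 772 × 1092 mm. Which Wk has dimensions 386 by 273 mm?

W0: 772 × 1092 mm
W1: 546 × 772 mm
W2: 386 × 546 mm
W3: 273 × 386 mm
W4: 193 × 273 mm
→ matches W3.

W3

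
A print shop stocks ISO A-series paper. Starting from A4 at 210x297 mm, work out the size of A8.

A5: ⌊297/2⌋ × 210 = 148 × 210 mm
A6: ⌊210/2⌋ × 148 = 105 × 148 mm
A7: ⌊148/2⌋ × 105 = 74 × 105 mm
A8: ⌊105/2⌋ × 74 = 52 × 74 mm

52 × 74 mm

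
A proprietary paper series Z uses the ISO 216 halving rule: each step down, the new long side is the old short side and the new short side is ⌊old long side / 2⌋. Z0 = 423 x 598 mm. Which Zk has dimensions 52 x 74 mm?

Z0: 423 × 598 mm
Z1: 299 × 423 mm
Z2: 211 × 299 mm
Z3: 149 × 211 mm
Z4: 105 × 149 mm
Z5: 74 × 105 mm
Z6: 52 × 74 mm
Z7: 37 × 52 mm
→ matches Z6.

Z6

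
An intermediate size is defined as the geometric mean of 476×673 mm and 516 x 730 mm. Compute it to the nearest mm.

Short side: √(476 · 516) = √245616 ≈ 495.6 → 496 mm
Long side: √(673 · 730) = √491290 ≈ 700.9 → 701 mm

496 × 701 mm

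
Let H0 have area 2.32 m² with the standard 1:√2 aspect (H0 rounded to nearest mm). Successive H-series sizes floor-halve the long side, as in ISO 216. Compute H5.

226 × 320 mm

Let H0's short side be w mm. w · w√2 = 2.32 m² = 2,320,000 mm², so w ≈ 1280.8 mm and w√2 ≈ 1811.3 mm → H0 = 1281 × 1811 mm.
H1: ⌊1811/2⌋ × 1281 = 905 × 1281 mm
H2: ⌊1281/2⌋ × 905 = 640 × 905 mm
H3: ⌊905/2⌋ × 640 = 452 × 640 mm
H4: ⌊640/2⌋ × 452 = 320 × 452 mm
H5: ⌊452/2⌋ × 320 = 226 × 320 mm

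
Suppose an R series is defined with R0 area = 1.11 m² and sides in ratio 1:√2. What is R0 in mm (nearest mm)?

Let the short side be w mm. Then w · w√2 = 1.11 m² = 1,110,000 mm².
w² = 1,110,000/√2, so w ≈ 885.9 mm; long side = w√2 ≈ 1252.9 mm.

886 × 1253 mm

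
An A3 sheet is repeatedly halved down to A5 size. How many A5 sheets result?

4

A3 = 297 × 420 mm; A5 = 148 × 210 mm.
Each halving step doubles the count; 2 steps from A3 to A5.
2^2 = 4.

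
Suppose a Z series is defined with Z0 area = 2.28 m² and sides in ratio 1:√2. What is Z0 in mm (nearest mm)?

1270 × 1796 mm

Let the short side be w mm. Then w · w√2 = 2.28 m² = 2,280,000 mm².
w² = 2,280,000/√2, so w ≈ 1269.7 mm; long side = w√2 ≈ 1795.7 mm.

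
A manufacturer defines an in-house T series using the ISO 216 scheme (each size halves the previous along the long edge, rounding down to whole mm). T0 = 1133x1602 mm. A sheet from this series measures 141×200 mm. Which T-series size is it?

T0: 1133 × 1602 mm
T1: 801 × 1133 mm
T2: 566 × 801 mm
T3: 400 × 566 mm
T4: 283 × 400 mm
T5: 200 × 283 mm
T6: 141 × 200 mm
T7: 100 × 141 mm
→ matches T6.

T6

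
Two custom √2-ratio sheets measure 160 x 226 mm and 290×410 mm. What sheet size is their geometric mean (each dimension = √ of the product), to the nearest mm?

Short side: √(160 · 290) = √46400 ≈ 215.4 → 215 mm
Long side: √(226 · 410) = √92660 ≈ 304.4 → 304 mm

215 × 304 mm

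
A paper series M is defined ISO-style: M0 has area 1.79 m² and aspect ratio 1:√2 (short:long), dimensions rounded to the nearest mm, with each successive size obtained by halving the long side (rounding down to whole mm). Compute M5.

Let M0's short side be w mm. w · w√2 = 1.79 m² = 1,790,000 mm², so w ≈ 1125.0 mm and w√2 ≈ 1591.1 mm → M0 = 1125 × 1591 mm.
M1: ⌊1591/2⌋ × 1125 = 795 × 1125 mm
M2: ⌊1125/2⌋ × 795 = 562 × 795 mm
M3: ⌊795/2⌋ × 562 = 397 × 562 mm
M4: ⌊562/2⌋ × 397 = 281 × 397 mm
M5: ⌊397/2⌋ × 281 = 198 × 281 mm

198 × 281 mm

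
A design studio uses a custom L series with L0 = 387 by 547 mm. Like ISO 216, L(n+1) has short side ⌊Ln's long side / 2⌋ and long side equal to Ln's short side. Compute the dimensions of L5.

L1: ⌊547/2⌋ × 387 = 273 × 387 mm
L2: ⌊387/2⌋ × 273 = 193 × 273 mm
L3: ⌊273/2⌋ × 193 = 136 × 193 mm
L4: ⌊193/2⌋ × 136 = 96 × 136 mm
L5: ⌊136/2⌋ × 96 = 68 × 96 mm

68 × 96 mm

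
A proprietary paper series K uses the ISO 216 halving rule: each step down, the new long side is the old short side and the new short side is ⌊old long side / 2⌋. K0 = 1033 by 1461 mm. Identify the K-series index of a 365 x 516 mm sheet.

K3

K0: 1033 × 1461 mm
K1: 730 × 1033 mm
K2: 516 × 730 mm
K3: 365 × 516 mm
K4: 258 × 365 mm
→ matches K3.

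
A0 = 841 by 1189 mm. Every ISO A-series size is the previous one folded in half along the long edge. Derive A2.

A1: ⌊1189/2⌋ × 841 = 594 × 841 mm
A2: ⌊841/2⌋ × 594 = 420 × 594 mm

420 × 594 mm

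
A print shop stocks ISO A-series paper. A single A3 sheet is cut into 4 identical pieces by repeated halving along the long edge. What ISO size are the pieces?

A5

4 = 2^2, so 2 halving steps.
A3 → A4 → … → A5 after 2 steps.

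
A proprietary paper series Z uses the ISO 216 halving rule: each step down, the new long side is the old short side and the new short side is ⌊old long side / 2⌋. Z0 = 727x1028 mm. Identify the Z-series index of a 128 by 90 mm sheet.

Z0: 727 × 1028 mm
Z1: 514 × 727 mm
Z2: 363 × 514 mm
Z3: 257 × 363 mm
Z4: 181 × 257 mm
Z5: 128 × 181 mm
Z6: 90 × 128 mm
Z7: 64 × 90 mm
→ matches Z6.

Z6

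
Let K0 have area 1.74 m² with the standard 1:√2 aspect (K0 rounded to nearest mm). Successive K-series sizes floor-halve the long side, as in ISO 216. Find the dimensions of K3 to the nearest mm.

392 × 554 mm

Let K0's short side be w mm. w · w√2 = 1.74 m² = 1,740,000 mm², so w ≈ 1109.2 mm and w√2 ≈ 1568.7 mm → K0 = 1109 × 1569 mm.
K1: ⌊1569/2⌋ × 1109 = 784 × 1109 mm
K2: ⌊1109/2⌋ × 784 = 554 × 784 mm
K3: ⌊784/2⌋ × 554 = 392 × 554 mm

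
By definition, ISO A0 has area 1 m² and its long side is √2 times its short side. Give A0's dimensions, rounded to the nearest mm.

Let the short side be w mm. Then the long side is w√2 and w · w√2 = 10⁶ mm².
w² = 10⁶/√2, so w = 1000 / 2^(1/4) ≈ 840.9 mm; long side = 1000 · 2^(1/4) ≈ 1189.2 mm.

841 × 1189 mm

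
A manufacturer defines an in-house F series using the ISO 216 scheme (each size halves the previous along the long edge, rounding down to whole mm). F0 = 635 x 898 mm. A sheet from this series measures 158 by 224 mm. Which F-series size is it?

F0: 635 × 898 mm
F1: 449 × 635 mm
F2: 317 × 449 mm
F3: 224 × 317 mm
F4: 158 × 224 mm
F5: 112 × 158 mm
→ matches F4.

F4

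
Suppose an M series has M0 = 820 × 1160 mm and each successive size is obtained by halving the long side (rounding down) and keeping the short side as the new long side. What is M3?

M1: ⌊1160/2⌋ × 820 = 580 × 820 mm
M2: ⌊820/2⌋ × 580 = 410 × 580 mm
M3: ⌊580/2⌋ × 410 = 290 × 410 mm

290 × 410 mm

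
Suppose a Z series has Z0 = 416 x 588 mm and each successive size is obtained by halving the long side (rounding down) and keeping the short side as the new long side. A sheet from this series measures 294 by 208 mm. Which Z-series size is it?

Z2

Z0: 416 × 588 mm
Z1: 294 × 416 mm
Z2: 208 × 294 mm
Z3: 147 × 208 mm
→ matches Z2.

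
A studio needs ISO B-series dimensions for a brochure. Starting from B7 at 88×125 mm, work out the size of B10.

31 × 44 mm

B8: ⌊125/2⌋ × 88 = 62 × 88 mm
B9: ⌊88/2⌋ × 62 = 44 × 62 mm
B10: ⌊62/2⌋ × 44 = 31 × 44 mm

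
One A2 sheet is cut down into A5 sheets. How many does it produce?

Each ISO step halves the sheet: 1 × A2 → 2 × A3 → 4 × A4 → 8 × A5
From A2 to A5 is 3 halving steps: 2^3 = 8.

8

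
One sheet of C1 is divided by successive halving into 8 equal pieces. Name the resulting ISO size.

8 = 2^3, so 3 halving steps.
C1 → C2 → … → C4 after 3 steps.

C4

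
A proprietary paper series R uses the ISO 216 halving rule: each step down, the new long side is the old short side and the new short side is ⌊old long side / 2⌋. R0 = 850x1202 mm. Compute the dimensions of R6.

106 × 150 mm

R1 = 601 × 850 mm (from R0 by 1 halving).
R2: ⌊850/2⌋ × 601 = 425 × 601 mm
R3: ⌊601/2⌋ × 425 = 300 × 425 mm
R4: ⌊425/2⌋ × 300 = 212 × 300 mm
R5: ⌊300/2⌋ × 212 = 150 × 212 mm
R6: ⌊212/2⌋ × 150 = 106 × 150 mm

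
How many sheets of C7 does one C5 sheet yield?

Each ISO step halves the sheet: 1 × C5 → 2 × C6 → 4 × C7
From C5 to C7 is 2 halving steps: 2^2 = 4.

4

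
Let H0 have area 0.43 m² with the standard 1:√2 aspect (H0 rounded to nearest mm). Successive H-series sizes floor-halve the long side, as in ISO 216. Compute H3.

Let H0's short side be w mm. w · w√2 = 0.43 m² = 430,000 mm², so w ≈ 551.4 mm and w√2 ≈ 779.8 mm → H0 = 551 × 780 mm.
H1: ⌊780/2⌋ × 551 = 390 × 551 mm
H2: ⌊551/2⌋ × 390 = 275 × 390 mm
H3: ⌊390/2⌋ × 275 = 195 × 275 mm

195 × 275 mm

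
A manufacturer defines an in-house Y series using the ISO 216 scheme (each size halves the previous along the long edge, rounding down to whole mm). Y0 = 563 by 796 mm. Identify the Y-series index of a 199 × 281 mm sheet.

Y0: 563 × 796 mm
Y1: 398 × 563 mm
Y2: 281 × 398 mm
Y3: 199 × 281 mm
Y4: 140 × 199 mm
→ matches Y3.

Y3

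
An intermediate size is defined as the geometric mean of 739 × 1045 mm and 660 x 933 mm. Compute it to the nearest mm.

698 × 987 mm

Short side: √(739 · 660) = √487740 ≈ 698.4 → 698 mm
Long side: √(1045 · 933) = √974985 ≈ 987.4 → 987 mm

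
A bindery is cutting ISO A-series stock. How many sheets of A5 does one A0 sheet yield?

Each ISO step halves the sheet: 1 × A0 → 2 × A1 → 4 × A2 → 8 × A3 → …
From A0 to A5 is 5 halving steps: 2^5 = 32.

32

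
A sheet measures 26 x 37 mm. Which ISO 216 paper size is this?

A10 (26 × 37 mm)

Aspect ratio 37/26 ≈ 1.423 — close to the ISO √2 ≈ 1.414.
In the A-series (A0 area = 1 m²): A10 = 26 × 37 mm.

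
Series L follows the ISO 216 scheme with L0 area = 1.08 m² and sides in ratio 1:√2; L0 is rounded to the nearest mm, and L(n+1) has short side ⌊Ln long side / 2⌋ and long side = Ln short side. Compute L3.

Let L0's short side be w mm. w · w√2 = 1.08 m² = 1,080,000 mm², so w ≈ 873.9 mm and w√2 ≈ 1235.9 mm → L0 = 874 × 1236 mm.
L1: ⌊1236/2⌋ × 874 = 618 × 874 mm
L2: ⌊874/2⌋ × 618 = 437 × 618 mm
L3: ⌊618/2⌋ × 437 = 309 × 437 mm

309 × 437 mm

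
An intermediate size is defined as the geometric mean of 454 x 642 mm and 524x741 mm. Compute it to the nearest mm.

488 × 690 mm

Short side: √(454 · 524) = √237896 ≈ 487.7 → 488 mm
Long side: √(642 · 741) = √475722 ≈ 689.7 → 690 mm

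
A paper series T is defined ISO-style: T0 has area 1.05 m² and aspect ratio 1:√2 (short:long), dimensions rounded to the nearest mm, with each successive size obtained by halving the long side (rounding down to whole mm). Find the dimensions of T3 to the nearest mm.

304 × 431 mm

Let T0's short side be w mm. w · w√2 = 1.05 m² = 1,050,000 mm², so w ≈ 861.7 mm and w√2 ≈ 1218.6 mm → T0 = 862 × 1219 mm.
T1: ⌊1219/2⌋ × 862 = 609 × 862 mm
T2: ⌊862/2⌋ × 609 = 431 × 609 mm
T3: ⌊609/2⌋ × 431 = 304 × 431 mm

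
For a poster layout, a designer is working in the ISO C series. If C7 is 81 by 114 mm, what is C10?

C8: ⌊114/2⌋ × 81 = 57 × 81 mm
C9: ⌊81/2⌋ × 57 = 40 × 57 mm
C10: ⌊57/2⌋ × 40 = 28 × 40 mm

28 × 40 mm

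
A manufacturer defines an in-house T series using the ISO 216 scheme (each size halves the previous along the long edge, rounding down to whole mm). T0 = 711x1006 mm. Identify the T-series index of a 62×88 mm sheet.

T0: 711 × 1006 mm
T1: 503 × 711 mm
T2: 355 × 503 mm
T3: 251 × 355 mm
T4: 177 × 251 mm
T5: 125 × 177 mm
T6: 88 × 125 mm
T7: 62 × 88 mm
T8: 44 × 62 mm
→ matches T7.

T7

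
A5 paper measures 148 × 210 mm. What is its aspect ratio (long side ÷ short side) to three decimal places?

1.419

210 / 148 = 1.419
ISO 216 targets √2 ≈ 1.414; the +0.005 deviation is from mm rounding.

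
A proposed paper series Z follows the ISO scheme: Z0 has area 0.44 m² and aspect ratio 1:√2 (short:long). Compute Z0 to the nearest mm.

Let the short side be w mm. Then w · w√2 = 0.44 m² = 440,000 mm².
w² = 440,000/√2, so w ≈ 557.8 mm; long side = w√2 ≈ 788.8 mm.

558 × 789 mm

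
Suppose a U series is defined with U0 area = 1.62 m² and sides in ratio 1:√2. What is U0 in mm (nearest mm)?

Let the short side be w mm. Then w · w√2 = 1.62 m² = 1,620,000 mm².
w² = 1,620,000/√2, so w ≈ 1070.3 mm; long side = w√2 ≈ 1513.6 mm.

1070 × 1514 mm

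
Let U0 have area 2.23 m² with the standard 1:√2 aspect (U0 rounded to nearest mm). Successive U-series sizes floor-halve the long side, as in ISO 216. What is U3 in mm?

Let U0's short side be w mm. w · w√2 = 2.23 m² = 2,230,000 mm², so w ≈ 1255.7 mm and w√2 ≈ 1775.9 mm → U0 = 1256 × 1776 mm.
U1: ⌊1776/2⌋ × 1256 = 888 × 1256 mm
U2: ⌊1256/2⌋ × 888 = 628 × 888 mm
U3: ⌊888/2⌋ × 628 = 444 × 628 mm

444 × 628 mm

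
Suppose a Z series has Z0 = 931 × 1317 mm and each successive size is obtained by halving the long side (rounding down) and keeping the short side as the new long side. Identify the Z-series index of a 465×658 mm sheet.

Z2

Z0: 931 × 1317 mm
Z1: 658 × 931 mm
Z2: 465 × 658 mm
Z3: 329 × 465 mm
→ matches Z2.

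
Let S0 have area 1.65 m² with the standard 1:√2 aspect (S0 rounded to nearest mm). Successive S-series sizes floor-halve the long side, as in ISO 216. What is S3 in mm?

Let S0's short side be w mm. w · w√2 = 1.65 m² = 1,650,000 mm², so w ≈ 1080.2 mm and w√2 ≈ 1527.6 mm → S0 = 1080 × 1528 mm.
S1: ⌊1528/2⌋ × 1080 = 764 × 1080 mm
S2: ⌊1080/2⌋ × 764 = 540 × 764 mm
S3: ⌊764/2⌋ × 540 = 382 × 540 mm

382 × 540 mm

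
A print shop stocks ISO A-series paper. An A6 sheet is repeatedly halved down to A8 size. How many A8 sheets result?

4

Each ISO step halves the sheet: 1 × A6 → 2 × A7 → 4 × A8
From A6 to A8 is 2 halving steps: 2^2 = 4.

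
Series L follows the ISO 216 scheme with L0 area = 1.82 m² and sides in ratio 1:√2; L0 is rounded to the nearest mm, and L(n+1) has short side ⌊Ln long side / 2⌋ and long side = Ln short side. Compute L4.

Let L0's short side be w mm. w · w√2 = 1.82 m² = 1,820,000 mm², so w ≈ 1134.4 mm and w√2 ≈ 1604.3 mm → L0 = 1134 × 1604 mm.
L1: ⌊1604/2⌋ × 1134 = 802 × 1134 mm
L2: ⌊1134/2⌋ × 802 = 567 × 802 mm
L3: ⌊802/2⌋ × 567 = 401 × 567 mm
L4: ⌊567/2⌋ × 401 = 283 × 401 mm

283 × 401 mm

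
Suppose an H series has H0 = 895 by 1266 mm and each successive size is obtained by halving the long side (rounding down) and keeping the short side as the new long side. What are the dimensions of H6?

H1: ⌊1266/2⌋ × 895 = 633 × 895 mm
H2: ⌊895/2⌋ × 633 = 447 × 633 mm
H3: ⌊633/2⌋ × 447 = 316 × 447 mm
H4: ⌊447/2⌋ × 316 = 223 × 316 mm
H5: ⌊316/2⌋ × 223 = 158 × 223 mm
H6: ⌊223/2⌋ × 158 = 111 × 158 mm

111 × 158 mm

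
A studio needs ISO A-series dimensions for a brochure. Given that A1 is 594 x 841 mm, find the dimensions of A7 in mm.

74 × 105 mm

A2: ⌊841/2⌋ × 594 = 420 × 594 mm
A3: ⌊594/2⌋ × 420 = 297 × 420 mm
A4: ⌊420/2⌋ × 297 = 210 × 297 mm
A5: ⌊297/2⌋ × 210 = 148 × 210 mm
A6: ⌊210/2⌋ × 148 = 105 × 148 mm
A7: ⌊148/2⌋ × 105 = 74 × 105 mm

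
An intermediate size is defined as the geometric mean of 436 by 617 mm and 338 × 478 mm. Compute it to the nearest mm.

Short side: √(436 · 338) = √147368 ≈ 383.9 → 384 mm
Long side: √(617 · 478) = √294926 ≈ 543.1 → 543 mm

384 × 543 mm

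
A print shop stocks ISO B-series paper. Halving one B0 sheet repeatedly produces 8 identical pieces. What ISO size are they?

8 = 2^3, so 3 halving steps.
B0 → B1 → … → B3 after 3 steps.

B3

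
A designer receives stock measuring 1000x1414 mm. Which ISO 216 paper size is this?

B0 (1000 × 1414 mm)

Aspect ratio 1414/1000 ≈ 1.414 — close to the ISO √2 ≈ 1.414.
In the B-series (B0 = 1000 × 1414 mm): B0 = 1000 × 1414 mm.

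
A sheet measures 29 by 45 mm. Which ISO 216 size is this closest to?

B10 (31 × 44 mm)

Aspect ratio 45/29 ≈ 1.552 (ISO target is √2 ≈ 1.414).
In the B-series (B0 = 1000 × 1414 mm): B10 = 31 × 44 mm.
Off by 3 mm total — nearest standard size.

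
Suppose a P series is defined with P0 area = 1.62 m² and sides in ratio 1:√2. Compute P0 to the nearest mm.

Let the short side be w mm. Then w · w√2 = 1.62 m² = 1,620,000 mm².
w² = 1,620,000/√2, so w ≈ 1070.3 mm; long side = w√2 ≈ 1513.6 mm.

1070 × 1514 mm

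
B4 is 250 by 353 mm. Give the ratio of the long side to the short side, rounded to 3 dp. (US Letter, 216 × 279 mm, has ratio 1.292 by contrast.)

1.412

353 / 250 = 1.412
ISO 216 targets √2 ≈ 1.414; the -0.002 deviation is from mm rounding.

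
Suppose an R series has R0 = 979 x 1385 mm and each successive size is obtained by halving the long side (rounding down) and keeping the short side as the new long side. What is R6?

122 × 173 mm

R1 = 692 × 979 mm (from R0 by 1 halving).
R2: ⌊979/2⌋ × 692 = 489 × 692 mm
R3: ⌊692/2⌋ × 489 = 346 × 489 mm
R4: ⌊489/2⌋ × 346 = 244 × 346 mm
R5: ⌊346/2⌋ × 244 = 173 × 244 mm
R6: ⌊244/2⌋ × 173 = 122 × 173 mm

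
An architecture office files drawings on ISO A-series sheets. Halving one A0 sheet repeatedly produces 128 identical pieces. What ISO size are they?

A7

128 = 2^7, so 7 halving steps.
A0 → A1 → … → A7 after 7 steps.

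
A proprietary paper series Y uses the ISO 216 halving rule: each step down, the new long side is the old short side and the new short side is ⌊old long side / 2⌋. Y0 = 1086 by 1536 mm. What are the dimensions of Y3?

Y1: ⌊1536/2⌋ × 1086 = 768 × 1086 mm
Y2: ⌊1086/2⌋ × 768 = 543 × 768 mm
Y3: ⌊768/2⌋ × 543 = 384 × 543 mm

384 × 543 mm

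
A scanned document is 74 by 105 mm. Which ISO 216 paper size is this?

Aspect ratio 105/74 ≈ 1.419 — close to the ISO √2 ≈ 1.414.
In the A-series (A0 area = 1 m²): A7 = 74 × 105 mm.

A7 (74 × 105 mm)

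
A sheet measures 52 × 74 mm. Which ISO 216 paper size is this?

A8 (52 × 74 mm)

Aspect ratio 74/52 ≈ 1.423 — close to the ISO √2 ≈ 1.414.
In the A-series (A0 area = 1 m²): A8 = 52 × 74 mm.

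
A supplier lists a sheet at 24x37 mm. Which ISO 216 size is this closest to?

A10 (26 × 37 mm)

Aspect ratio 37/24 ≈ 1.542 (ISO target is √2 ≈ 1.414).
In the A-series (A0 area = 1 m²): A10 = 26 × 37 mm.
Off by 2 mm total — nearest standard size.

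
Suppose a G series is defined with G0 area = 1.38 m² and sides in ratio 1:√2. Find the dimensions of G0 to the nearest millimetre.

988 × 1397 mm

Let the short side be w mm. Then w · w√2 = 1.38 m² = 1,380,000 mm².
w² = 1,380,000/√2, so w ≈ 987.8 mm; long side = w√2 ≈ 1397.0 mm.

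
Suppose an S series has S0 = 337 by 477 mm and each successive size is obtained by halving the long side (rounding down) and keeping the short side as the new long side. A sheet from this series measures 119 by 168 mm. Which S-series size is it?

S3

S0: 337 × 477 mm
S1: 238 × 337 mm
S2: 168 × 238 mm
S3: 119 × 168 mm
S4: 84 × 119 mm
→ matches S3.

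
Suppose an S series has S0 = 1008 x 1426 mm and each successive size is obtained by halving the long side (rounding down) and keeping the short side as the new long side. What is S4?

S1: ⌊1426/2⌋ × 1008 = 713 × 1008 mm
S2: ⌊1008/2⌋ × 713 = 504 × 713 mm
S3: ⌊713/2⌋ × 504 = 356 × 504 mm
S4: ⌊504/2⌋ × 356 = 252 × 356 mm

252 × 356 mm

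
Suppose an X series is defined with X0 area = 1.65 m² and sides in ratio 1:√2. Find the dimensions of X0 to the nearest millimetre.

Let the short side be w mm. Then w · w√2 = 1.65 m² = 1,650,000 mm².
w² = 1,650,000/√2, so w ≈ 1080.2 mm; long side = w√2 ≈ 1527.6 mm.

1080 × 1528 mm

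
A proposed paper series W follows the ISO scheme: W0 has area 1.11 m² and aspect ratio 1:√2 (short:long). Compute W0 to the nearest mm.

886 × 1253 mm

Let the short side be w mm. Then w · w√2 = 1.11 m² = 1,110,000 mm².
w² = 1,110,000/√2, so w ≈ 885.9 mm; long side = w√2 ≈ 1252.9 mm.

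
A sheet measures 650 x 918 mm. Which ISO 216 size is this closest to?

Aspect ratio 918/650 ≈ 1.412 — close to the ISO √2 ≈ 1.414.
In the C-series (envelope sizes, between A and B): C1 = 648 × 917 mm.
Off by 3 mm total — nearest standard size.

C1 (648 × 917 mm)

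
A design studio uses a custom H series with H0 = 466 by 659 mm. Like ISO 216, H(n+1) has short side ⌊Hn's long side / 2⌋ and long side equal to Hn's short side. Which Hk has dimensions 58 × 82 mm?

H6

H0: 466 × 659 mm
H1: 329 × 466 mm
H2: 233 × 329 mm
H3: 164 × 233 mm
H4: 116 × 164 mm
H5: 82 × 116 mm
H6: 58 × 82 mm
H7: 41 × 58 mm
→ matches H6.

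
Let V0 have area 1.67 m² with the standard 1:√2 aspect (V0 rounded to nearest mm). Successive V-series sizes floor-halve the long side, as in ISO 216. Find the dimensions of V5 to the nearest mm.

Let V0's short side be w mm. w · w√2 = 1.67 m² = 1,670,000 mm², so w ≈ 1086.7 mm and w√2 ≈ 1536.8 mm → V0 = 1087 × 1537 mm.
V1: ⌊1537/2⌋ × 1087 = 768 × 1087 mm
V2: ⌊1087/2⌋ × 768 = 543 × 768 mm
V3: ⌊768/2⌋ × 543 = 384 × 543 mm
V4: ⌊543/2⌋ × 384 = 271 × 384 mm
V5: ⌊384/2⌋ × 271 = 192 × 271 mm

192 × 271 mm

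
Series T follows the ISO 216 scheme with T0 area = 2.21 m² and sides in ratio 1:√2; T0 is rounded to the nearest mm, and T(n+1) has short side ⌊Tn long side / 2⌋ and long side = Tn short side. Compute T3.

Let T0's short side be w mm. w · w√2 = 2.21 m² = 2,210,000 mm², so w ≈ 1250.1 mm and w√2 ≈ 1767.9 mm → T0 = 1250 × 1768 mm.
T1: ⌊1768/2⌋ × 1250 = 884 × 1250 mm
T2: ⌊1250/2⌋ × 884 = 625 × 884 mm
T3: ⌊884/2⌋ × 625 = 442 × 625 mm

442 × 625 mm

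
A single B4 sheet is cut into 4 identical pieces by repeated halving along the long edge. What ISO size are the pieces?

B6

4 = 2^2, so 2 halving steps.
B4 → B5 → … → B6 after 2 steps.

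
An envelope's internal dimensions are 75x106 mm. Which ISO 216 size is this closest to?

A7 (74 × 105 mm)

Aspect ratio 106/75 ≈ 1.413 — close to the ISO √2 ≈ 1.414.
In the A-series (A0 area = 1 m²): A7 = 74 × 105 mm.
Off by 2 mm total — nearest standard size.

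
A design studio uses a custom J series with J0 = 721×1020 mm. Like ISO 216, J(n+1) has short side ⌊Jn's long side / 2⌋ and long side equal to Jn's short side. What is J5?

127 × 180 mm

J1: ⌊1020/2⌋ × 721 = 510 × 721 mm
J2: ⌊721/2⌋ × 510 = 360 × 510 mm
J3: ⌊510/2⌋ × 360 = 255 × 360 mm
J4: ⌊360/2⌋ × 255 = 180 × 255 mm
J5: ⌊255/2⌋ × 180 = 127 × 180 mm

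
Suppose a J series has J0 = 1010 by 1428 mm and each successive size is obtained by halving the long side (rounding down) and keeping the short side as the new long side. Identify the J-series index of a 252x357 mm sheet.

J4

J0: 1010 × 1428 mm
J1: 714 × 1010 mm
J2: 505 × 714 mm
J3: 357 × 505 mm
J4: 252 × 357 mm
J5: 178 × 252 mm
→ matches J4.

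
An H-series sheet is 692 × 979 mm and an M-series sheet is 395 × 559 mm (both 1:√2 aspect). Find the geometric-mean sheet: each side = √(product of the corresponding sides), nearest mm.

523 × 740 mm

Short side: √(692 · 395) = √273340 ≈ 522.8 → 523 mm
Long side: √(979 · 559) = √547261 ≈ 739.8 → 740 mm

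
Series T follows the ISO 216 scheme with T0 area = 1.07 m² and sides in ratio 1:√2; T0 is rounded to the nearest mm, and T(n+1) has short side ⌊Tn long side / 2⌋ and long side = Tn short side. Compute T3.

307 × 435 mm

Let T0's short side be w mm. w · w√2 = 1.07 m² = 1,070,000 mm², so w ≈ 869.8 mm and w√2 ≈ 1230.1 mm → T0 = 870 × 1230 mm.
T1: ⌊1230/2⌋ × 870 = 615 × 870 mm
T2: ⌊870/2⌋ × 615 = 435 × 615 mm
T3: ⌊615/2⌋ × 435 = 307 × 435 mm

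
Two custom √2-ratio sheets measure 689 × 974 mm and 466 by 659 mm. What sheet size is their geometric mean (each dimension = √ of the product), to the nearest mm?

567 × 801 mm

Short side: √(689 · 466) = √321074 ≈ 566.6 → 567 mm
Long side: √(974 · 659) = √641866 ≈ 801.2 → 801 mm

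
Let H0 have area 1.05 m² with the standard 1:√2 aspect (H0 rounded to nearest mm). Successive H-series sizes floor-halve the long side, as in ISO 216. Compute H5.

152 × 215 mm

Let H0's short side be w mm. w · w√2 = 1.05 m² = 1,050,000 mm², so w ≈ 861.7 mm and w√2 ≈ 1218.6 mm → H0 = 862 × 1219 mm.
H1: ⌊1219/2⌋ × 862 = 609 × 862 mm
H2: ⌊862/2⌋ × 609 = 431 × 609 mm
H3: ⌊609/2⌋ × 431 = 304 × 431 mm
H4: ⌊431/2⌋ × 304 = 215 × 304 mm
H5: ⌊304/2⌋ × 215 = 152 × 215 mm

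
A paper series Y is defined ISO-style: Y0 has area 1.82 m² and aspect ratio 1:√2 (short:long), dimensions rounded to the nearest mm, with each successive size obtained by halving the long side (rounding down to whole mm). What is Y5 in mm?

Let Y0's short side be w mm. w · w√2 = 1.82 m² = 1,820,000 mm², so w ≈ 1134.4 mm and w√2 ≈ 1604.3 mm → Y0 = 1134 × 1604 mm.
Y1: ⌊1604/2⌋ × 1134 = 802 × 1134 mm
Y2: ⌊1134/2⌋ × 802 = 567 × 802 mm
Y3: ⌊802/2⌋ × 567 = 401 × 567 mm
Y4: ⌊567/2⌋ × 401 = 283 × 401 mm
Y5: ⌊401/2⌋ × 283 = 200 × 283 mm

200 × 283 mm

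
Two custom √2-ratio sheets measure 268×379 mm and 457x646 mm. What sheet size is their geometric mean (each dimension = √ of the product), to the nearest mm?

Short side: √(268 · 457) = √122476 ≈ 350.0 → 350 mm
Long side: √(379 · 646) = √244834 ≈ 494.8 → 495 mm

350 × 495 mm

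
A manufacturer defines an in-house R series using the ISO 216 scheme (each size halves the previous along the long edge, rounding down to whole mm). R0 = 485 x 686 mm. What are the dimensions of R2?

242 × 343 mm

R1: ⌊686/2⌋ × 485 = 343 × 485 mm
R2: ⌊485/2⌋ × 343 = 242 × 343 mm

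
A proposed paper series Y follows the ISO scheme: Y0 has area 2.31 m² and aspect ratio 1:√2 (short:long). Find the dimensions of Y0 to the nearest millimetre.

1278 × 1807 mm

Let the short side be w mm. Then w · w√2 = 2.31 m² = 2,310,000 mm².
w² = 2,310,000/√2, so w ≈ 1278.1 mm; long side = w√2 ≈ 1807.4 mm.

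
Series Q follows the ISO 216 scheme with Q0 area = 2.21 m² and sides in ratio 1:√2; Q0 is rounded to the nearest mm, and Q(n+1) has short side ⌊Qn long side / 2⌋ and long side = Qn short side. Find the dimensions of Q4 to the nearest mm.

Let Q0's short side be w mm. w · w√2 = 2.21 m² = 2,210,000 mm², so w ≈ 1250.1 mm and w√2 ≈ 1767.9 mm → Q0 = 1250 × 1768 mm.
Q1: ⌊1768/2⌋ × 1250 = 884 × 1250 mm
Q2: ⌊1250/2⌋ × 884 = 625 × 884 mm
Q3: ⌊884/2⌋ × 625 = 442 × 625 mm
Q4: ⌊625/2⌋ × 442 = 312 × 442 mm

312 × 442 mm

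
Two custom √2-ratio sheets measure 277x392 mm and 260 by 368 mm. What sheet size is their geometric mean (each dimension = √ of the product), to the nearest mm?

268 × 380 mm

Short side: √(277 · 260) = √72020 ≈ 268.4 → 268 mm
Long side: √(392 · 368) = √144256 ≈ 379.8 → 380 mm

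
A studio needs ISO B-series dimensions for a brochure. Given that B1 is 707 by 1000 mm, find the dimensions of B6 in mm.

125 × 176 mm

B2: ⌊1000/2⌋ × 707 = 500 × 707 mm
B3: ⌊707/2⌋ × 500 = 353 × 500 mm
B4: ⌊500/2⌋ × 353 = 250 × 353 mm
B5: ⌊353/2⌋ × 250 = 176 × 250 mm
B6: ⌊250/2⌋ × 176 = 125 × 176 mm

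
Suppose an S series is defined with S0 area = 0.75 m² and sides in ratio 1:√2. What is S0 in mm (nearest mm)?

728 × 1030 mm

Let the short side be w mm. Then w · w√2 = 0.75 m² = 750,000 mm².
w² = 750,000/√2, so w ≈ 728.2 mm; long side = w√2 ≈ 1029.9 mm.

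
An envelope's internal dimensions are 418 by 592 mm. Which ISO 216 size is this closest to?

A2 (420 × 594 mm)

Aspect ratio 592/418 ≈ 1.416 — close to the ISO √2 ≈ 1.414.
In the A-series (A0 area = 1 m²): A2 = 420 × 594 mm.
Off by 4 mm total — nearest standard size.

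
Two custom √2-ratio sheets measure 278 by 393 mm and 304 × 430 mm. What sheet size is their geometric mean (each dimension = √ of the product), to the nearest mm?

Short side: √(278 · 304) = √84512 ≈ 290.7 → 291 mm
Long side: √(393 · 430) = √168990 ≈ 411.1 → 411 mm

291 × 411 mm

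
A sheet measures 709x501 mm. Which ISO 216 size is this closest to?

B2 (500 × 707 mm)

Aspect ratio 709/501 ≈ 1.415 — close to the ISO √2 ≈ 1.414.
In the B-series (B0 = 1000 × 1414 mm): B2 = 500 × 707 mm.
Off by 3 mm total — nearest standard size.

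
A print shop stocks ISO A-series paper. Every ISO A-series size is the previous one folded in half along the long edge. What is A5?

A0 = 841 × 1189 mm (A0 has area 1 m², aspect 1:√2).
A1: ⌊1189/2⌋ × 841 = 594 × 841 mm
A2: ⌊841/2⌋ × 594 = 420 × 594 mm
A3: ⌊594/2⌋ × 420 = 297 × 420 mm
A4: ⌊420/2⌋ × 297 = 210 × 297 mm
A5: ⌊297/2⌋ × 210 = 148 × 210 mm

148 × 210 mm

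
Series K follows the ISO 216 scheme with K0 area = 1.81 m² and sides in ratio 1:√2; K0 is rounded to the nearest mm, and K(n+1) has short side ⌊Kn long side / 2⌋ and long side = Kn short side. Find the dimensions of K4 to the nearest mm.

Let K0's short side be w mm. w · w√2 = 1.81 m² = 1,810,000 mm², so w ≈ 1131.3 mm and w√2 ≈ 1599.9 mm → K0 = 1131 × 1600 mm.
K1: ⌊1600/2⌋ × 1131 = 800 × 1131 mm
K2: ⌊1131/2⌋ × 800 = 565 × 800 mm
K3: ⌊800/2⌋ × 565 = 400 × 565 mm
K4: ⌊565/2⌋ × 400 = 282 × 400 mm

282 × 400 mm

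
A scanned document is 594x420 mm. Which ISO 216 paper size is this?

Aspect ratio 594/420 ≈ 1.414 — close to the ISO √2 ≈ 1.414.
In the A-series (A0 area = 1 m²): A2 = 420 × 594 mm.

A2 (420 × 594 mm)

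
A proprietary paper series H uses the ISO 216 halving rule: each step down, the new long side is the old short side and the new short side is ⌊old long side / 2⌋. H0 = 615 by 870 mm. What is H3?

217 × 307 mm

H1: ⌊870/2⌋ × 615 = 435 × 615 mm
H2: ⌊615/2⌋ × 435 = 307 × 435 mm
H3: ⌊435/2⌋ × 307 = 217 × 307 mm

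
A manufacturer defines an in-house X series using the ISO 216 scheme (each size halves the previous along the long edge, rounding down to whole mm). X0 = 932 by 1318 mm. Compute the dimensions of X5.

X1 = 659 × 932 mm (from X0 by 1 halving).
X2: ⌊932/2⌋ × 659 = 466 × 659 mm
X3: ⌊659/2⌋ × 466 = 329 × 466 mm
X4: ⌊466/2⌋ × 329 = 233 × 329 mm
X5: ⌊329/2⌋ × 233 = 164 × 233 mm

164 × 233 mm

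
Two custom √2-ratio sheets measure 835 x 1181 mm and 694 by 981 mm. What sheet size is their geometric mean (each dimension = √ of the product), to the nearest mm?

Short side: √(835 · 694) = √579490 ≈ 761.2 → 761 mm
Long side: √(1181 · 981) = √1158561 ≈ 1076.4 → 1076 mm

761 × 1076 mm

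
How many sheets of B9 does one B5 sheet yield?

16

Each ISO step halves the sheet: 1 × B5 → 2 × B6 → 4 × B7 → 8 × B8 → …
From B5 to B9 is 4 halving steps: 2^4 = 16.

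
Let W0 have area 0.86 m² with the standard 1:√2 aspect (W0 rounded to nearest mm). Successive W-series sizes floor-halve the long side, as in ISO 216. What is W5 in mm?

Let W0's short side be w mm. w · w√2 = 0.86 m² = 860,000 mm², so w ≈ 779.8 mm and w√2 ≈ 1102.8 mm → W0 = 780 × 1103 mm.
W1: ⌊1103/2⌋ × 780 = 551 × 780 mm
W2: ⌊780/2⌋ × 551 = 390 × 551 mm
W3: ⌊551/2⌋ × 390 = 275 × 390 mm
W4: ⌊390/2⌋ × 275 = 195 × 275 mm
W5: ⌊275/2⌋ × 195 = 137 × 195 mm

137 × 195 mm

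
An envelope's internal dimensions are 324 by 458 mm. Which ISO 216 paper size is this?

C3 (324 × 458 mm)

Aspect ratio 458/324 ≈ 1.414 — close to the ISO √2 ≈ 1.414.
In the C-series (envelope sizes, between A and B): C3 = 324 × 458 mm.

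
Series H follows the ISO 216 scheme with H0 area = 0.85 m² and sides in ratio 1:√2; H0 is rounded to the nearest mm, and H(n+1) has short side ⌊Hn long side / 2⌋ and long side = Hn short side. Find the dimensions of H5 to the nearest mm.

Let H0's short side be w mm. w · w√2 = 0.85 m² = 850,000 mm², so w ≈ 775.3 mm and w√2 ≈ 1096.4 mm → H0 = 775 × 1096 mm.
H1: ⌊1096/2⌋ × 775 = 548 × 775 mm
H2: ⌊775/2⌋ × 548 = 387 × 548 mm
H3: ⌊548/2⌋ × 387 = 274 × 387 mm
H4: ⌊387/2⌋ × 274 = 193 × 274 mm
H5: ⌊274/2⌋ × 193 = 137 × 193 mm

137 × 193 mm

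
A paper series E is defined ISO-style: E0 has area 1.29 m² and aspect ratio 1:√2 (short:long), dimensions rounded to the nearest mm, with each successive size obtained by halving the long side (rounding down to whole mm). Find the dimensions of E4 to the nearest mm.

238 × 337 mm

Let E0's short side be w mm. w · w√2 = 1.29 m² = 1,290,000 mm², so w ≈ 955.1 mm and w√2 ≈ 1350.7 mm → E0 = 955 × 1351 mm.
E1: ⌊1351/2⌋ × 955 = 675 × 955 mm
E2: ⌊955/2⌋ × 675 = 477 × 675 mm
E3: ⌊675/2⌋ × 477 = 337 × 477 mm
E4: ⌊477/2⌋ × 337 = 238 × 337 mm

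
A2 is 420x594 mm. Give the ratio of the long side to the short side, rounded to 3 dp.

1.414

594 / 420 = 1.414
Matches √2 ≈ 1.414 — the ISO 216 defining ratio.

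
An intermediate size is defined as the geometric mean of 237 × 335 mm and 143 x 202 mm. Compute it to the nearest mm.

Short side: √(237 · 143) = √33891 ≈ 184.1 → 184 mm
Long side: √(335 · 202) = √67670 ≈ 260.1 → 260 mm

184 × 260 mm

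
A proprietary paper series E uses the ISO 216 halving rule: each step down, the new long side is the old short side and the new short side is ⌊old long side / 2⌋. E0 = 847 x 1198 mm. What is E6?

E1: ⌊1198/2⌋ × 847 = 599 × 847 mm
E2: ⌊847/2⌋ × 599 = 423 × 599 mm
E3: ⌊599/2⌋ × 423 = 299 × 423 mm
E4: ⌊423/2⌋ × 299 = 211 × 299 mm
E5: ⌊299/2⌋ × 211 = 149 × 211 mm
E6: ⌊211/2⌋ × 149 = 105 × 149 mm

105 × 149 mm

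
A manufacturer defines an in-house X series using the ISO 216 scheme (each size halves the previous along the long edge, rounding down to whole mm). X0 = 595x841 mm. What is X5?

105 × 148 mm

X1 = 420 × 595 mm (from X0 by 1 halving).
X2: ⌊595/2⌋ × 420 = 297 × 420 mm
X3: ⌊420/2⌋ × 297 = 210 × 297 mm
X4: ⌊297/2⌋ × 210 = 148 × 210 mm
X5: ⌊210/2⌋ × 148 = 105 × 148 mm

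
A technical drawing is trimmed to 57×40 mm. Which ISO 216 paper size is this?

C9 (40 × 57 mm)

Aspect ratio 57/40 ≈ 1.425 — close to the ISO √2 ≈ 1.414.
In the C-series (envelope sizes, between A and B): C9 = 40 × 57 mm.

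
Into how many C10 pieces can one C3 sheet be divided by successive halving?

128

Each ISO step halves the sheet: 1 × C3 → 2 × C4 → 4 × C5 → 8 × C6 → …
From C3 to C10 is 7 halving steps: 2^7 = 128.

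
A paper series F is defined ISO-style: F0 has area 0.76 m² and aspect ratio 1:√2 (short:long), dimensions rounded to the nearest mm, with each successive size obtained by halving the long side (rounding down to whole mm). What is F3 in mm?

Let F0's short side be w mm. w · w√2 = 0.76 m² = 760,000 mm², so w ≈ 733.1 mm and w√2 ≈ 1036.7 mm → F0 = 733 × 1037 mm.
F1: ⌊1037/2⌋ × 733 = 518 × 733 mm
F2: ⌊733/2⌋ × 518 = 366 × 518 mm
F3: ⌊518/2⌋ × 366 = 259 × 366 mm

259 × 366 mm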